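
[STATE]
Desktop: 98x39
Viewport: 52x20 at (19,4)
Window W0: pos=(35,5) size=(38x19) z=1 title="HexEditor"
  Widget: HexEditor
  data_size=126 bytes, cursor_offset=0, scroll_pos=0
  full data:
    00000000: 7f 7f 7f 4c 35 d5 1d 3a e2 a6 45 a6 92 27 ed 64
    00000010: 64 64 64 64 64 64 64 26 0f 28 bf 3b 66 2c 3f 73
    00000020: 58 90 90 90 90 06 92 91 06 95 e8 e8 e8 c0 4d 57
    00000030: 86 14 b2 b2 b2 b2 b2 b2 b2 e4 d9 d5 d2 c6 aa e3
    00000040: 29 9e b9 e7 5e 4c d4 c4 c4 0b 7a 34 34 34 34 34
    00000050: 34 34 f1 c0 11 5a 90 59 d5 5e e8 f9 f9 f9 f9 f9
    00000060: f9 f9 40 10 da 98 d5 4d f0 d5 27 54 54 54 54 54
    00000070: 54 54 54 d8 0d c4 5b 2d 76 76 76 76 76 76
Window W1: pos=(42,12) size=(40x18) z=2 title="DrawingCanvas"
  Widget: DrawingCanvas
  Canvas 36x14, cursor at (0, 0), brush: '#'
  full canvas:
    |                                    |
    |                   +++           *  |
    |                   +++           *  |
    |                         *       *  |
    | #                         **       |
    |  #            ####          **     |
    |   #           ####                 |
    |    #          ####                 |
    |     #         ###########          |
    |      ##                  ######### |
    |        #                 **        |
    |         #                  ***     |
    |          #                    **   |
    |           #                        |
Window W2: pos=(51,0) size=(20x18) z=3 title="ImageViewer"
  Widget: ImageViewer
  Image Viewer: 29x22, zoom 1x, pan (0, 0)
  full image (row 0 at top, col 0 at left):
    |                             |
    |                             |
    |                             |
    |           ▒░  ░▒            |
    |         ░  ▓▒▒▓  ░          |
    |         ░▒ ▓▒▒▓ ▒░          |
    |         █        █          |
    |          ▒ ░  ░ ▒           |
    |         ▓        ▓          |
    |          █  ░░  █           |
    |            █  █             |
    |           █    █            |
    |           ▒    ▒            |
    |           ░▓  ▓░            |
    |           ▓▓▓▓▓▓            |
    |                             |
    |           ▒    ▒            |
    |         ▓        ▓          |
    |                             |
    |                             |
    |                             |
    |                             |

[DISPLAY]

                                ┃                  ┃
                ┏━━━━━━━━━━━━━━━┃                  ┃
                ┃ HexEditor     ┃           ▒░  ░▒ ┃
                ┠───────────────┃         ░  ▓▒▒▓  ┃
                ┃00000000  7F 7f┃         ░▒ ▓▒▒▓ ▒┃
                ┃00000010  64 64┃         █        ┃
                ┃00000020  58 90┃          ▒ ░  ░ ▒┃
                ┃00000030  86 14┃         ▓        ┃
                ┃000000┏━━━━━━━━┃          █  ░░  █┃
                ┃000000┃ Drawing┃            █  █  ┃
                ┃000000┠────────┃           █    █ ┃
                ┃000000┃+       ┃           ▒    ▒ ┃
                ┃      ┃        ┃           ░▓  ▓░ ┃
                ┃      ┃        ┗━━━━━━━━━━━━━━━━━━┛
                ┃      ┃                         *  
                ┃      ┃ #                         *
                ┃      ┃  #            ####         
                ┃      ┃   #           ####         
                ┃      ┃    #          ####         
                ┗━━━━━━┃     #         ###########  


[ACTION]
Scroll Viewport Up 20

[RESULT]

                                ┏━━━━━━━━━━━━━━━━━━┓
                                ┃ ImageViewer      ┃
                                ┠──────────────────┨
                                ┃                  ┃
                                ┃                  ┃
                ┏━━━━━━━━━━━━━━━┃                  ┃
                ┃ HexEditor     ┃           ▒░  ░▒ ┃
                ┠───────────────┃         ░  ▓▒▒▓  ┃
                ┃00000000  7F 7f┃         ░▒ ▓▒▒▓ ▒┃
                ┃00000010  64 64┃         █        ┃
                ┃00000020  58 90┃          ▒ ░  ░ ▒┃
                ┃00000030  86 14┃         ▓        ┃
                ┃000000┏━━━━━━━━┃          █  ░░  █┃
                ┃000000┃ Drawing┃            █  █  ┃
                ┃000000┠────────┃           █    █ ┃
                ┃000000┃+       ┃           ▒    ▒ ┃
                ┃      ┃        ┃           ░▓  ▓░ ┃
                ┃      ┃        ┗━━━━━━━━━━━━━━━━━━┛
                ┃      ┃                         *  
                ┃      ┃ #                         *


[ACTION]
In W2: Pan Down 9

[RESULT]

                                ┏━━━━━━━━━━━━━━━━━━┓
                                ┃ ImageViewer      ┃
                                ┠──────────────────┨
                                ┃          █  ░░  █┃
                                ┃            █  █  ┃
                ┏━━━━━━━━━━━━━━━┃           █    █ ┃
                ┃ HexEditor     ┃           ▒    ▒ ┃
                ┠───────────────┃           ░▓  ▓░ ┃
                ┃00000000  7F 7f┃           ▓▓▓▓▓▓ ┃
                ┃00000010  64 64┃                  ┃
                ┃00000020  58 90┃           ▒    ▒ ┃
                ┃00000030  86 14┃         ▓        ┃
                ┃000000┏━━━━━━━━┃                  ┃
                ┃000000┃ Drawing┃                  ┃
                ┃000000┠────────┃                  ┃
                ┃000000┃+       ┃                  ┃
                ┃      ┃        ┃                  ┃
                ┃      ┃        ┗━━━━━━━━━━━━━━━━━━┛
                ┃      ┃                         *  
                ┃      ┃ #                         *


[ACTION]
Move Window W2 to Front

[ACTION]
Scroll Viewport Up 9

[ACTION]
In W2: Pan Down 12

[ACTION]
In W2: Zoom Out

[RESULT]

                                ┏━━━━━━━━━━━━━━━━━━┓
                                ┃ ImageViewer      ┃
                                ┠──────────────────┨
                                ┃                  ┃
                                ┃                  ┃
                ┏━━━━━━━━━━━━━━━┃                  ┃
                ┃ HexEditor     ┃                  ┃
                ┠───────────────┃                  ┃
                ┃00000000  7F 7f┃                  ┃
                ┃00000010  64 64┃                  ┃
                ┃00000020  58 90┃                  ┃
                ┃00000030  86 14┃                  ┃
                ┃000000┏━━━━━━━━┃                  ┃
                ┃000000┃ Drawing┃                  ┃
                ┃000000┠────────┃                  ┃
                ┃000000┃+       ┃                  ┃
                ┃      ┃        ┃                  ┃
                ┃      ┃        ┗━━━━━━━━━━━━━━━━━━┛
                ┃      ┃                         *  
                ┃      ┃ #                         *


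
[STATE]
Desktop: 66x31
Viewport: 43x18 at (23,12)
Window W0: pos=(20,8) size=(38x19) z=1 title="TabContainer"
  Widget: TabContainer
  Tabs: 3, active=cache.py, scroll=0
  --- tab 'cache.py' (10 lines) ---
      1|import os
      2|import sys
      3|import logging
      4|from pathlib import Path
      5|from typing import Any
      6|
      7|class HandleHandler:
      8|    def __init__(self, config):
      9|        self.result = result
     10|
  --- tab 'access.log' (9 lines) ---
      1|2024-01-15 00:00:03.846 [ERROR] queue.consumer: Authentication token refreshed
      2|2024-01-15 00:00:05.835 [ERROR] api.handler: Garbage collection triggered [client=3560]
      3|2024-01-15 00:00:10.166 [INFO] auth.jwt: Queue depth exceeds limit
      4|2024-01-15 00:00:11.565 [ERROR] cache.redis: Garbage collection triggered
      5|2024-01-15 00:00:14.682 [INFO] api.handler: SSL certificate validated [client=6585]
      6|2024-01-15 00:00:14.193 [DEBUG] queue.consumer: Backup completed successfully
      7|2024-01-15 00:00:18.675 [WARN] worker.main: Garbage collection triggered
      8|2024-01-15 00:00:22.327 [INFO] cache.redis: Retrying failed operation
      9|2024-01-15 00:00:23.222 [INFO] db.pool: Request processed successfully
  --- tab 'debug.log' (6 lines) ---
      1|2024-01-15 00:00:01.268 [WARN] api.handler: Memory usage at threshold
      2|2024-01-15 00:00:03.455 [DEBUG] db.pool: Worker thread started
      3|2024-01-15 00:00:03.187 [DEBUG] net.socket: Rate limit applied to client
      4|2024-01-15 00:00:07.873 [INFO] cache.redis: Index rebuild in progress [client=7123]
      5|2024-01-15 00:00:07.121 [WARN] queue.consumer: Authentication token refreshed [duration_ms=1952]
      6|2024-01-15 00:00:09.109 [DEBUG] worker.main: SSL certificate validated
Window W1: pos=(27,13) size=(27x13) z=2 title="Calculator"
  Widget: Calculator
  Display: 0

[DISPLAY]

──────────────────────────────────┃        
port┏━━━━━━━━━━━━━━━━━━━━━━━━━┓   ┃        
port┃ Calculator              ┃   ┃        
port┠─────────────────────────┨   ┃        
om p┃                        0┃   ┃        
om t┃┌───┬───┬───┬───┐        ┃   ┃        
    ┃│ 7 │ 8 │ 9 │ ÷ │        ┃   ┃        
ass ┃├───┼───┼───┼───┤        ┃   ┃        
  de┃│ 4 │ 5 │ 6 │ × │        ┃   ┃        
    ┃├───┼───┼───┼───┤        ┃   ┃        
    ┃│ 1 │ 2 │ 3 │ - │        ┃   ┃        
    ┃├───┼───┼───┼───┤        ┃   ┃        
    ┃│ 0 │ . │ = │ + │        ┃   ┃        
    ┗━━━━━━━━━━━━━━━━━━━━━━━━━┛   ┃        
━━━━━━━━━━━━━━━━━━━━━━━━━━━━━━━━━━┛        
                                           
                                           
                                           


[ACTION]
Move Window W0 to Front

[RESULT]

──────────────────────────────────┃        
port os                           ┃        
port sys                          ┃        
port logging                      ┃        
om pathlib import Path            ┃        
om typing import Any              ┃        
                                  ┃        
ass HandleHandler:                ┃        
  def __init__(self, config):     ┃        
      self.result = result        ┃        
                                  ┃        
                                  ┃        
                                  ┃        
                                  ┃        
━━━━━━━━━━━━━━━━━━━━━━━━━━━━━━━━━━┛        
                                           
                                           
                                           


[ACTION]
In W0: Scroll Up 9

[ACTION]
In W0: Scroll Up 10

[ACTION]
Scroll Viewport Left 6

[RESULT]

   ┃────────────────────────────────────┃  
   ┃import os                           ┃  
   ┃import sys                          ┃  
   ┃import logging                      ┃  
   ┃from pathlib import Path            ┃  
   ┃from typing import Any              ┃  
   ┃                                    ┃  
   ┃class HandleHandler:                ┃  
   ┃    def __init__(self, config):     ┃  
   ┃        self.result = result        ┃  
   ┃                                    ┃  
   ┃                                    ┃  
   ┃                                    ┃  
   ┃                                    ┃  
   ┗━━━━━━━━━━━━━━━━━━━━━━━━━━━━━━━━━━━━┛  
                                           
                                           
                                           


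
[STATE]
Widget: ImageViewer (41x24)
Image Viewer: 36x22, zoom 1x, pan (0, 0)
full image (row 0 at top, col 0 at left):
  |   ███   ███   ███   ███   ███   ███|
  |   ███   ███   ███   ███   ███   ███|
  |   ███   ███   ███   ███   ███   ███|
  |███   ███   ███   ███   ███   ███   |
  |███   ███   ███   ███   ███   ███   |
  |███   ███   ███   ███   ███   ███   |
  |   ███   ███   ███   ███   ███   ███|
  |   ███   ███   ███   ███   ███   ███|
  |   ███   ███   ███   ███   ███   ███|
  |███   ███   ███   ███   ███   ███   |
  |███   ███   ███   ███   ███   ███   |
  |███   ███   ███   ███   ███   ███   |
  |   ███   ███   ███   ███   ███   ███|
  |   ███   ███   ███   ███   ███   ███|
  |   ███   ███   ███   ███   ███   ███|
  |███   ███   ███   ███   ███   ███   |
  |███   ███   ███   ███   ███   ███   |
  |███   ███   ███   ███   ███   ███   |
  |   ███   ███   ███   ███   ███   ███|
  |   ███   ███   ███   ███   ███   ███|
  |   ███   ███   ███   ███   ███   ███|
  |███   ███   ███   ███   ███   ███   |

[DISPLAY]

   ███   ███   ███   ███   ███   ███     
   ███   ███   ███   ███   ███   ███     
   ███   ███   ███   ███   ███   ███     
███   ███   ███   ███   ███   ███        
███   ███   ███   ███   ███   ███        
███   ███   ███   ███   ███   ███        
   ███   ███   ███   ███   ███   ███     
   ███   ███   ███   ███   ███   ███     
   ███   ███   ███   ███   ███   ███     
███   ███   ███   ███   ███   ███        
███   ███   ███   ███   ███   ███        
███   ███   ███   ███   ███   ███        
   ███   ███   ███   ███   ███   ███     
   ███   ███   ███   ███   ███   ███     
   ███   ███   ███   ███   ███   ███     
███   ███   ███   ███   ███   ███        
███   ███   ███   ███   ███   ███        
███   ███   ███   ███   ███   ███        
   ███   ███   ███   ███   ███   ███     
   ███   ███   ███   ███   ███   ███     
   ███   ███   ███   ███   ███   ███     
███   ███   ███   ███   ███   ███        
                                         
                                         


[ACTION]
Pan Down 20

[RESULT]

   ███   ███   ███   ███   ███   ███     
███   ███   ███   ███   ███   ███        
                                         
                                         
                                         
                                         
                                         
                                         
                                         
                                         
                                         
                                         
                                         
                                         
                                         
                                         
                                         
                                         
                                         
                                         
                                         
                                         
                                         
                                         


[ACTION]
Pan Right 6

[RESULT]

   ███   ███   ███   ███   ███           
███   ███   ███   ███   ███              
                                         
                                         
                                         
                                         
                                         
                                         
                                         
                                         
                                         
                                         
                                         
                                         
                                         
                                         
                                         
                                         
                                         
                                         
                                         
                                         
                                         
                                         


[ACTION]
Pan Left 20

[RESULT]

   ███   ███   ███   ███   ███   ███     
███   ███   ███   ███   ███   ███        
                                         
                                         
                                         
                                         
                                         
                                         
                                         
                                         
                                         
                                         
                                         
                                         
                                         
                                         
                                         
                                         
                                         
                                         
                                         
                                         
                                         
                                         


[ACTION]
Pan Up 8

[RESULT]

   ███   ███   ███   ███   ███   ███     
   ███   ███   ███   ███   ███   ███     
   ███   ███   ███   ███   ███   ███     
███   ███   ███   ███   ███   ███        
███   ███   ███   ███   ███   ███        
███   ███   ███   ███   ███   ███        
   ███   ███   ███   ███   ███   ███     
   ███   ███   ███   ███   ███   ███     
   ███   ███   ███   ███   ███   ███     
███   ███   ███   ███   ███   ███        
                                         
                                         
                                         
                                         
                                         
                                         
                                         
                                         
                                         
                                         
                                         
                                         
                                         
                                         


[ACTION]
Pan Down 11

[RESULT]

                                         
                                         
                                         
                                         
                                         
                                         
                                         
                                         
                                         
                                         
                                         
                                         
                                         
                                         
                                         
                                         
                                         
                                         
                                         
                                         
                                         
                                         
                                         
                                         


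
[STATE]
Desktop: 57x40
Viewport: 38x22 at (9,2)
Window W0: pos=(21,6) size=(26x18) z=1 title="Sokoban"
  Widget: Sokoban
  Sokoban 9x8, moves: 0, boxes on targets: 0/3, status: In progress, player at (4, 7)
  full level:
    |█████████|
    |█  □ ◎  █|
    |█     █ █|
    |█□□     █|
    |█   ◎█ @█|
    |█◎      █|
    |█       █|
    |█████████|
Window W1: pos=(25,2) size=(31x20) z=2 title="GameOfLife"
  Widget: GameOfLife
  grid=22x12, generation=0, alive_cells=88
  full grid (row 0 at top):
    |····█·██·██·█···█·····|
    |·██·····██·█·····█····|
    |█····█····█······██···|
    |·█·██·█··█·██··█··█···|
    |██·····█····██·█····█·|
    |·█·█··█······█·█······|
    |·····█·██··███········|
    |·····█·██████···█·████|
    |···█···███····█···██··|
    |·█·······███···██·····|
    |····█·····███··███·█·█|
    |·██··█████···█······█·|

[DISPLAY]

                ┏━━━━━━━━━━━━━━━━━━━━━
                ┃ GameOfLife          
                ┠─────────────────────
                ┃Gen: 0               
            ┏━━━┃····█·██·██·█···█····
            ┃ So┃·██·····██·█·····█···
            ┠───┃█····█····█······██··
            ┃███┃·█·██·█··█·██··█··█··
            ┃█  ┃██·····█····██·█····█
            ┃█  ┃·█·█··█······█·█·····
            ┃█□□┃·····█·██··███·······
            ┃█  ┃·····█·██████···█·███
            ┃█◎ ┃···█···███····█···██·
            ┃█  ┃·█·······███···██····
            ┃███┃····█·····███··███·█·
            ┃Mov┃·██··█████···█······█
            ┃   ┃                     
            ┃   ┃                     
            ┃   ┃                     
            ┃   ┗━━━━━━━━━━━━━━━━━━━━━
            ┃                        ┃
            ┗━━━━━━━━━━━━━━━━━━━━━━━━┛


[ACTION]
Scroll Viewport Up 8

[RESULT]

                                      
                                      
                ┏━━━━━━━━━━━━━━━━━━━━━
                ┃ GameOfLife          
                ┠─────────────────────
                ┃Gen: 0               
            ┏━━━┃····█·██·██·█···█····
            ┃ So┃·██·····██·█·····█···
            ┠───┃█····█····█······██··
            ┃███┃·█·██·█··█·██··█··█··
            ┃█  ┃██·····█····██·█····█
            ┃█  ┃·█·█··█······█·█·····
            ┃█□□┃·····█·██··███·······
            ┃█  ┃·····█·██████···█·███
            ┃█◎ ┃···█···███····█···██·
            ┃█  ┃·█·······███···██····
            ┃███┃····█·····███··███·█·
            ┃Mov┃·██··█████···█······█
            ┃   ┃                     
            ┃   ┃                     
            ┃   ┃                     
            ┃   ┗━━━━━━━━━━━━━━━━━━━━━


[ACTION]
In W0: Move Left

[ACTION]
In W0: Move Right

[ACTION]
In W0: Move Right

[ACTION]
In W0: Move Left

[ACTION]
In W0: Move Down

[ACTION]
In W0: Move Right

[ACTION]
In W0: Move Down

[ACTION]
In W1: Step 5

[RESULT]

                                      
                                      
                ┏━━━━━━━━━━━━━━━━━━━━━
                ┃ GameOfLife          
                ┠─────────────────────
                ┃Gen: 5               
            ┏━━━┃···········██········
            ┃ So┃·········█··█········
            ┠───┃········█··█···█·····
            ┃███┃·········█·█···█·····
            ┃█  ┃··█············█·····
            ┃█  ┃·█··█··············██
            ┃█□□┃···············█····█
            ┃█  ┃·················██··
            ┃█◎ ┃·····█·····█····█·███
            ┃█  ┃····█·█···██··█····█·
            ┃███┃····██·██············
            ┃Mov┃········█············
            ┃   ┃                     
            ┃   ┃                     
            ┃   ┃                     
            ┃   ┗━━━━━━━━━━━━━━━━━━━━━


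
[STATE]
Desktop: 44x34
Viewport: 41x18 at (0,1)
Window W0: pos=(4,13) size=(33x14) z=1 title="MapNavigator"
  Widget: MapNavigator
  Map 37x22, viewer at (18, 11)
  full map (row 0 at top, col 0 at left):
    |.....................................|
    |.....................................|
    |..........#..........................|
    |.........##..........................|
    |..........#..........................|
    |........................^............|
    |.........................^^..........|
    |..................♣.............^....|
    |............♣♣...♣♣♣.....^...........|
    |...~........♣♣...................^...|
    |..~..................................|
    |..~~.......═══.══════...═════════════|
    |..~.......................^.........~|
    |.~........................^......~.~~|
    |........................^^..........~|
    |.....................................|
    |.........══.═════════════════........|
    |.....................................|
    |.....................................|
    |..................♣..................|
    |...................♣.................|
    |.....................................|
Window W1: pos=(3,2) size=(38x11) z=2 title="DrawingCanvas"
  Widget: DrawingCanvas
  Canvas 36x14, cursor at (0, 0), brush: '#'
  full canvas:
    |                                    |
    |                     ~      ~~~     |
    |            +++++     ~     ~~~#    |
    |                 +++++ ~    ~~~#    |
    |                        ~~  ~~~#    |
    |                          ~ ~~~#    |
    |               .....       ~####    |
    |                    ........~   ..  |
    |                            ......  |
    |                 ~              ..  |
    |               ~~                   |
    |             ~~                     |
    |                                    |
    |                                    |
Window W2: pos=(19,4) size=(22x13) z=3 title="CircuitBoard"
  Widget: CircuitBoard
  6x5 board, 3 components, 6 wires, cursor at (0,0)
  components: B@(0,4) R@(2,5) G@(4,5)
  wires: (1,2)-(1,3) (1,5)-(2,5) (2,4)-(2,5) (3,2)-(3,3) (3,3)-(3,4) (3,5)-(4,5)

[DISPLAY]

                                         
   ┏━━━━━━━━━━━━━━━━━━━━━━━━━━━━━━━━━━━━┓
   ┃ DrawingCanvas                      ┃
   ┠───────────────┏━━━━━━━━━━━━━━━━━━━━┓
   ┃+              ┃ CircuitBoard       ┃
   ┃               ┠────────────────────┨
   ┃            +++┃   0 1 2 3 4 5      ┃
   ┃               ┃0  [.]              ┃
   ┃               ┃                    ┃
   ┃               ┃1           · ─ ·   ┃
   ┃               ┃                    ┃
   ┗━━━━━━━━━━━━━━━┃2                   ┃
    ┏━━━━━━━━━━━━━━┃                    ┃
    ┃ MapNavigator ┃3           · ─ · ─ ┃
    ┠──────────────┃                    ┃
    ┃..............┗━━━━━━━━━━━━━━━━━━━━┛
    ┃...............♣.............^.┃    
    ┃.........♣♣...♣♣♣.....^........┃    


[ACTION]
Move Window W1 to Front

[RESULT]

                                         
   ┏━━━━━━━━━━━━━━━━━━━━━━━━━━━━━━━━━━━━┓
   ┃ DrawingCanvas                      ┃
   ┠────────────────────────────────────┨
   ┃+                                   ┃
   ┃                     ~      ~~~     ┃
   ┃            +++++     ~     ~~~#    ┃
   ┃                 +++++ ~    ~~~#    ┃
   ┃                        ~~  ~~~#    ┃
   ┃                          ~ ~~~#    ┃
   ┃               .....       ~####    ┃
   ┗━━━━━━━━━━━━━━━━━━━━━━━━━━━━━━━━━━━━┛
    ┏━━━━━━━━━━━━━━┃                    ┃
    ┃ MapNavigator ┃3           · ─ · ─ ┃
    ┠──────────────┃                    ┃
    ┃..............┗━━━━━━━━━━━━━━━━━━━━┛
    ┃...............♣.............^.┃    
    ┃.........♣♣...♣♣♣.....^........┃    


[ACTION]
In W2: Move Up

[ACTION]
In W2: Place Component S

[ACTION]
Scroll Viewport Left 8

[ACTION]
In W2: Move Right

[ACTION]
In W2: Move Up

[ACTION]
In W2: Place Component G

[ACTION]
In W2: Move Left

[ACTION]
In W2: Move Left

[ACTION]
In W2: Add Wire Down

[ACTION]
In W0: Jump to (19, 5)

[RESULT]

                                         
   ┏━━━━━━━━━━━━━━━━━━━━━━━━━━━━━━━━━━━━┓
   ┃ DrawingCanvas                      ┃
   ┠────────────────────────────────────┨
   ┃+                                   ┃
   ┃                     ~      ~~~     ┃
   ┃            +++++     ~     ~~~#    ┃
   ┃                 +++++ ~    ~~~#    ┃
   ┃                        ~~  ~~~#    ┃
   ┃                          ~ ~~~#    ┃
   ┃               .....       ~####    ┃
   ┗━━━━━━━━━━━━━━━━━━━━━━━━━━━━━━━━━━━━┛
    ┏━━━━━━━━━━━━━━┃                    ┃
    ┃ MapNavigator ┃3           · ─ · ─ ┃
    ┠──────────────┃                    ┃
    ┃..............┗━━━━━━━━━━━━━━━━━━━━┛
    ┃...............................┃    
    ┃......#........................┃    


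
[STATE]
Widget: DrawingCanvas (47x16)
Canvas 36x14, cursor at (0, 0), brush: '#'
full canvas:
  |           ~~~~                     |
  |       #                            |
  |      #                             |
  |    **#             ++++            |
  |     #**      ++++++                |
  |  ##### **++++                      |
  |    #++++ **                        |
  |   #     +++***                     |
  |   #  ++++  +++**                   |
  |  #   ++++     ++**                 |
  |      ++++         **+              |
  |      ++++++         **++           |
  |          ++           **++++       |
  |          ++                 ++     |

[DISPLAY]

+          ~~~~                                
       #                                       
      #                                        
    **#             ++++                       
     #**      ++++++                           
  ##### **++++                                 
    #++++ **                                   
   #     +++***                                
   #  ++++  +++**                              
  #   ++++     ++**                            
      ++++         **+                         
      ++++++         **++                      
          ++           **++++                  
          ++                 ++                
                                               
                                               


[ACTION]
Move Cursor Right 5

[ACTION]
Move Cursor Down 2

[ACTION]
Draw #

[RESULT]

           ~~~~                                
       #                                       
     ##                                        
    **#             ++++                       
     #**      ++++++                           
  ##### **++++                                 
    #++++ **                                   
   #     +++***                                
   #  ++++  +++**                              
  #   ++++     ++**                            
      ++++         **+                         
      ++++++         **++                      
          ++           **++++                  
          ++                 ++                
                                               
                                               


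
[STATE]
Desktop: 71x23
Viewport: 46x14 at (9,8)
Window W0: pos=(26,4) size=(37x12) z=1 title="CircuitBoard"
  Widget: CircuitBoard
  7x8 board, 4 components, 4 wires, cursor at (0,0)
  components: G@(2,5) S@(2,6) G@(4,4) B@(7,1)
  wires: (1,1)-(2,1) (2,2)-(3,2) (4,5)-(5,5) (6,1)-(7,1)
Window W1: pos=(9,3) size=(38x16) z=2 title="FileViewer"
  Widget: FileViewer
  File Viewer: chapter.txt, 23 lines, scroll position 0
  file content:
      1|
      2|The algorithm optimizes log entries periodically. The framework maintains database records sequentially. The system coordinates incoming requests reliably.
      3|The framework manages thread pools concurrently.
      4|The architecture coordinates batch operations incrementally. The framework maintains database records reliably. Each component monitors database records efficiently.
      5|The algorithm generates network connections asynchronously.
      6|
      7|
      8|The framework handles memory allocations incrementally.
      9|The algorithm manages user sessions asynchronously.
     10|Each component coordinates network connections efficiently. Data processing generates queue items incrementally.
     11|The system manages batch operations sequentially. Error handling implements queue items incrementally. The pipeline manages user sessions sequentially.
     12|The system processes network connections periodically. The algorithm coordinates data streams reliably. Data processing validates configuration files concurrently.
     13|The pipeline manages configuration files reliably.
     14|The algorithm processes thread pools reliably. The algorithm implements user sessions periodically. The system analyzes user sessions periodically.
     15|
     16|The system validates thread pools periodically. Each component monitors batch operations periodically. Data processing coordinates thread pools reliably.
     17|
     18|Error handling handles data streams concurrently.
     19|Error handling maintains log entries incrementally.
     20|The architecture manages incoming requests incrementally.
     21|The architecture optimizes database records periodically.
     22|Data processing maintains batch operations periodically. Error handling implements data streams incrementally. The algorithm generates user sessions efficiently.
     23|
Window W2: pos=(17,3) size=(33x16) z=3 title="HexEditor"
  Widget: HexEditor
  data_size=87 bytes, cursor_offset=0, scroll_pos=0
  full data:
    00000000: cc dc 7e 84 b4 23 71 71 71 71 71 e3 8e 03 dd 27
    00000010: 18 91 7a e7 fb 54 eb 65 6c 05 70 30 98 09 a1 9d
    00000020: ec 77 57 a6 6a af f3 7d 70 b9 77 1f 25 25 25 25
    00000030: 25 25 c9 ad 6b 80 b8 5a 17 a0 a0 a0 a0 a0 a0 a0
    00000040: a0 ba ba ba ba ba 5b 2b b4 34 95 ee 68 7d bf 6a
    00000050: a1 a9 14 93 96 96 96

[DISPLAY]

┃The fra┃00000020  ec 77 57 a6 6a af f3 ┃     
┃The arc┃00000030  25 25 c9 ad 6b 80 b8 ┃     
┃The alg┃00000040  a0 ba ba ba ba ba 5b ┃     
┃       ┃00000050  a1 a9 14 93 96 96 96 ┃     
┃       ┃                               ┃ G   
┃The fra┃                               ┃     
┃The alg┃                               ┃     
┃Each co┃                               ┃━━━━━
┃The sys┃                               ┃     
┃The sys┃                               ┃     
┗━━━━━━━┗━━━━━━━━━━━━━━━━━━━━━━━━━━━━━━━┛     
                                              
                                              
                                              


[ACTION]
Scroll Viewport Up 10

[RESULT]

                                              
                                              
                                              
┏━━━━━━━┏━━━━━━━━━━━━━━━━━━━━━━━━━━━━━━━┓     
┃ FileVi┃ HexEditor                     ┃━━━━━
┠───────┠───────────────────────────────┨     
┃       ┃00000000  CC dc 7e 84 b4 23 71 ┃─────
┃The alg┃00000010  18 91 7a e7 fb 54 eb ┃     
┃The fra┃00000020  ec 77 57 a6 6a af f3 ┃     
┃The arc┃00000030  25 25 c9 ad 6b 80 b8 ┃     
┃The alg┃00000040  a0 ba ba ba ba ba 5b ┃     
┃       ┃00000050  a1 a9 14 93 96 96 96 ┃     
┃       ┃                               ┃ G   
┃The fra┃                               ┃     


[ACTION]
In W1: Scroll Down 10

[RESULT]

                                              
                                              
                                              
┏━━━━━━━┏━━━━━━━━━━━━━━━━━━━━━━━━━━━━━━━┓     
┃ FileVi┃ HexEditor                     ┃━━━━━
┠───────┠───────────────────────────────┨     
┃The sys┃00000000  CC dc 7e 84 b4 23 71 ┃─────
┃The sys┃00000010  18 91 7a e7 fb 54 eb ┃     
┃The pip┃00000020  ec 77 57 a6 6a af f3 ┃     
┃The alg┃00000030  25 25 c9 ad 6b 80 b8 ┃     
┃       ┃00000040  a0 ba ba ba ba ba 5b ┃     
┃The sys┃00000050  a1 a9 14 93 96 96 96 ┃     
┃       ┃                               ┃ G   
┃Error h┃                               ┃     


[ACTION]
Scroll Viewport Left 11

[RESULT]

                                              
                                              
                                              
         ┏━━━━━━━┏━━━━━━━━━━━━━━━━━━━━━━━━━━━━
         ┃ FileVi┃ HexEditor                  
         ┠───────┠────────────────────────────
         ┃The sys┃00000000  CC dc 7e 84 b4 23 
         ┃The sys┃00000010  18 91 7a e7 fb 54 
         ┃The pip┃00000020  ec 77 57 a6 6a af 
         ┃The alg┃00000030  25 25 c9 ad 6b 80 
         ┃       ┃00000040  a0 ba ba ba ba ba 
         ┃The sys┃00000050  a1 a9 14 93 96 96 
         ┃       ┃                            
         ┃Error h┃                            
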